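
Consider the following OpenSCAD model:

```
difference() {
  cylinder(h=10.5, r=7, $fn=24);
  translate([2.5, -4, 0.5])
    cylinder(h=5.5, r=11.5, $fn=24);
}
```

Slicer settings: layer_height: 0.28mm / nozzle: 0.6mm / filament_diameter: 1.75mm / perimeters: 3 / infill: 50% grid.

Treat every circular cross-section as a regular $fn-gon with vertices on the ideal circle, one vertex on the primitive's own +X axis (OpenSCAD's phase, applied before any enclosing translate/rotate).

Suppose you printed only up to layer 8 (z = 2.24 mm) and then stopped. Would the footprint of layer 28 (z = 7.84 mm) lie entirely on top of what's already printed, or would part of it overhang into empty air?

Compare the two slices. At z = 2.24: the r=7 cylinder contributes a regular 24-gon of circumradius 7 (area = (24/2)·7.000²·sin(360°/24) = 152.19 mm²); the cylinder at (2.5, -4): section is a regular 24-gon, circumradius r=11.5 (area = (24/2)·11.500²·sin(360°/24) = 410.75 mm²); Subtracting the remaining from the first: starting from the r=7 cylinder (152.19 mm²), the r=11.5 cylinder at (2.5, -4) partially overlaps it — only the 151.24 mm² overlap (of its 410.75 mm²) is removed, clipping the outline — area = 0.94 mm². At z = 7.84: the r=7 cylinder contributes a regular 24-gon of circumradius 7 (area = (24/2)·7.000²·sin(360°/24) = 152.19 mm²); the cylinder at (2.5, -4) is absent (z outside [0.5, 6]); After the difference (first − rest): none of the subtracted shapes is present at this height, so the r=7 cylinder is unchanged — area = 152.19 mm². Checking containment: at z = 7.84 the cross-section extends beyond the z = 2.24 cross-section by about 151.24 mm².

part overhangs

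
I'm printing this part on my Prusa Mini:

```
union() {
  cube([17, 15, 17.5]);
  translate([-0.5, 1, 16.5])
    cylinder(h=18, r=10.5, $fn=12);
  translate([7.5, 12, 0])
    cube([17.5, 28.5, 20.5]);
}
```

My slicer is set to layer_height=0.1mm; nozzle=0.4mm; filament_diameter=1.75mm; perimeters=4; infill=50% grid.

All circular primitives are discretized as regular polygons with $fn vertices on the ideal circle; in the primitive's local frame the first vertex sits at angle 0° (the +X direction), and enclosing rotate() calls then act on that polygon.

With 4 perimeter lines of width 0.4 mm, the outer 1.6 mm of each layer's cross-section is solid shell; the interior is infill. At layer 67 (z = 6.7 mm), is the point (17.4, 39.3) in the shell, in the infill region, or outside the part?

shell

At z = 6.7 mm: the cube is present — its section is the full 17×15 rectangle; the cylinder at (-0.5, 1) does not reach this height (z outside [16.5, 34.5]); the cube at (7.5, 12) is present — its section is the full 17.5×28.5 rectangle; Combining (union): the regions partially overlap (shared area 28.50 mm²), so overlapping operands fuse into one piece — 1 connected region. Overall, the cross-section is a single solid region. The nearest boundary edge runs (7.50, 40.50)→(25.00, 40.50); distance from the point to it = 1.20 mm. The point is inside the cross-section, 1.20 mm from the nearest boundary — within the 1.6 mm shell band (4 × 0.4).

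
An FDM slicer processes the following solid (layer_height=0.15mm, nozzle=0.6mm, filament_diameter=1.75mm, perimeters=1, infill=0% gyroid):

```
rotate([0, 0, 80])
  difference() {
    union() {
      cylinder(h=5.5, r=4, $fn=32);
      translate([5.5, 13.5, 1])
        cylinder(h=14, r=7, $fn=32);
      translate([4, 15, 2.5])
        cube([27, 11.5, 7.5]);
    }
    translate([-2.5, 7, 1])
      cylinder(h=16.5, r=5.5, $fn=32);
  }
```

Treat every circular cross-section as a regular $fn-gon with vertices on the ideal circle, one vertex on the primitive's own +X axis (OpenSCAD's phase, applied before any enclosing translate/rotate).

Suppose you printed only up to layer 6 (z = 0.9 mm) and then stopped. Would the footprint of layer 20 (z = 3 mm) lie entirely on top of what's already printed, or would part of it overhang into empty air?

part overhangs

Compare the two slices. At z = 0.9: the r=4 cylinder gives a regular 32-gon of circumradius 4 (constant along its height) (area = (32/2)·4.000²·sin(360°/32) = 49.94 mm²); the cylinder at (5.5, 13.5) is not intersected at this z (z outside [1, 15]); the cube at (4, 15) does not reach this height (z outside [2.5, 10]); Taking the union: only the r=4 cylinder is present, so the union is just that shape — area = 49.94 mm²; the cylinder at (-2.5, 7) is not intersected at this z (z outside [1, 17.5]); Subtracting the remaining from the first: none of the subtracted shapes is present at this height, so that combined region is unchanged — area = 49.94 mm²; (rotated 80° about Z; rotation is an isometry so areas/perimeters/island counts are preserved). At z = 3: the r=4 cylinder gives a regular 32-gon of circumradius 4 (constant along its height) (area = (32/2)·4.000²·sin(360°/32) = 49.94 mm²); the r=7 cylinder at (5.5, 13.5) gives a regular 32-gon of circumradius 7 (constant along its height) (area = (32/2)·7.000²·sin(360°/32) = 152.95 mm²); the cube at (4, 15) (footprint 27×11.5) is included at this height (area 310.50 mm²); Merging all regions: the regions partially overlap — summed areas 513.39 mm² minus the doubly-counted overlap 35.99 mm² gives 477.41 mm² — area = 477.41 mm²; the cylinder at (-2.5, 7): section is a regular 32-gon, circumradius r=5.5 (area = (32/2)·5.500²·sin(360°/32) = 94.42 mm²); After the difference (first − rest): starting from that combined region (477.41 mm²), the r=5.5 cylinder at (-2.5, 7) partially overlaps it — only the 18.16 mm² overlap (of its 94.42 mm²) is removed, clipping the outline — area = 459.25 mm²; (rotated 80° about Z; rotation is an isometry so areas/perimeters/island counts are preserved). Checking containment: at z = 3 the cross-section extends beyond the z = 0.9 cross-section by about 417.32 mm².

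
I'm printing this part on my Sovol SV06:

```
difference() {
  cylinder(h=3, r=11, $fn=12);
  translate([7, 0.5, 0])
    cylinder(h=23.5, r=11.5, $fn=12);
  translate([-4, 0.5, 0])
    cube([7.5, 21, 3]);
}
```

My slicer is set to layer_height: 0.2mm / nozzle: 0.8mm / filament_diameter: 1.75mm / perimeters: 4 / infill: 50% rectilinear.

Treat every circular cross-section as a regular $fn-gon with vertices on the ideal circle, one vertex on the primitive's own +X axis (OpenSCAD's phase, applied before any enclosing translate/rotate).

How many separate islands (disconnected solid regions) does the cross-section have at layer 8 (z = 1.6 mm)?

At z = 1.6 mm: the cylinder: section is a regular 12-gon, circumradius r=11; the cylinder at (7, 0.5): section is a regular 12-gon, circumradius r=11.5; the cube at (-4, 0.5) (footprint 7.5×21) is included at this height; After the difference (first − rest): starting from the r=11 cylinder, the r=11.5 cylinder at (7, 0.5) partially overlaps it — only the 228.01 mm² overlap (of its 396.75 mm²) is removed, clipping the outline; the 7.5×21 cube at (-4, 0.5) partially overlaps it — only the 15.79 mm² overlap (of its 157.50 mm²) is removed, clipping the outline — 1 connected region. Overall, the cross-section is a single solid region. Island count = 1.

1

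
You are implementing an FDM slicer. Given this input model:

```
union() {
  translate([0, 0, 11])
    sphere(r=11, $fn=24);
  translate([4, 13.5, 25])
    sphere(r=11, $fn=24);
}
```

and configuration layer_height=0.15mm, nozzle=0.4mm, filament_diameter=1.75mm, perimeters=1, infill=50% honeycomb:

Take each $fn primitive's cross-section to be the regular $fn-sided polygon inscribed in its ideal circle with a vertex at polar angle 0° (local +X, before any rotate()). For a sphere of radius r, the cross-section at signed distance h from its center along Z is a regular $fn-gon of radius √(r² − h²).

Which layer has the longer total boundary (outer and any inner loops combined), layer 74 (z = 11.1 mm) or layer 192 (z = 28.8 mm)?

Layer 74 (z = 11.1): the r=11 sphere slices to a regular 24-gon of circumradius 11.000 (√(r²−h²) with h=0.1 from center) (perimeter = 2·24·11.000·sin(180°/24) = 68.91 mm); the sphere at (4, 13.5) is absent (|z−center|=13.900 > r=11); Merging all regions: only the r=11 sphere is present, so the union is just that shape — boundary = 68.91 mm. So its perimeter = 68.91 mm. Layer 192 (z = 28.8): the sphere is not intersected at this z (|z−center|=17.800 > r=11); the r=11 sphere at (4, 13.5) contributes a regular 24-gon of circumradius √(11²−3.8²) = 10.323 (perimeter = 2·24·10.323·sin(180°/24) = 64.67 mm); Merging all regions: only the r=11 sphere at (4, 13.5) is present, so the union is just that shape — boundary = 64.67 mm. So its perimeter = 64.67 mm. Layer 74 is larger (68.91 vs 64.67 mm).

layer 74 (z = 11.1 mm)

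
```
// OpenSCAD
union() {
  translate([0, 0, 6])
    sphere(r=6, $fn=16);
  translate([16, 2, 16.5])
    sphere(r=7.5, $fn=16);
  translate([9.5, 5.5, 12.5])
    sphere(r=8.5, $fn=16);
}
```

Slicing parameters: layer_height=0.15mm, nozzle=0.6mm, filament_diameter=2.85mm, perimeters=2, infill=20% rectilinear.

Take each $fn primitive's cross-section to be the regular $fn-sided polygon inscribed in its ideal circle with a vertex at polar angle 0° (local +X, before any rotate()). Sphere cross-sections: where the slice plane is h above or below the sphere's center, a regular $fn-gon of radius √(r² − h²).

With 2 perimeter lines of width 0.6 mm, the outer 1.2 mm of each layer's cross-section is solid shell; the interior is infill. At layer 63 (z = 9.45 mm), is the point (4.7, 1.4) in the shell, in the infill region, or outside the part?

infill

At z = 9.45 mm: the r=6 sphere contributes a regular 16-gon of circumradius √(6²−3.45²) = 4.909; the sphere at (16, 2): section is a regular 16-gon, circumradius = √(r²−h²) = √(7.5²−7.05²) = 2.559; the r=8.5 sphere at (9.5, 5.5) contributes a regular 16-gon of circumradius √(8.5²−3.05²) = 7.934; Taking the union: the regions partially overlap (shared area 18.67 mm²), so overlapping operands fuse into one piece — 1 connected region. Overall, the cross-section is a single solid region. The nearest boundary edge runs (6.46, -1.83)→(4.77, -0.70); distance from the point to it = 2.10 mm. The point is inside the cross-section and 2.10 mm from the nearest boundary — more than the 1.2 mm shell width (2 × 0.6), so it's in the infill interior.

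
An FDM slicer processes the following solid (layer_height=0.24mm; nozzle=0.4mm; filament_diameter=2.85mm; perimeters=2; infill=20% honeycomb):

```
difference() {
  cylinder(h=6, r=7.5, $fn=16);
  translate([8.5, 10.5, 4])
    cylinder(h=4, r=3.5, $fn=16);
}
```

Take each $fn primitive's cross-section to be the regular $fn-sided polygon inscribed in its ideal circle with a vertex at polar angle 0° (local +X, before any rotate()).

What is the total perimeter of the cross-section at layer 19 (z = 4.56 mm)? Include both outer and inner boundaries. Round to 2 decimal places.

At z = 4.56 mm: the r=7.5 cylinder contributes a regular 16-gon of circumradius 7.5 (perimeter = 2·16·7.500·sin(180°/16) = 46.82 mm); the r=3.5 cylinder at (8.5, 10.5) contributes a regular 16-gon of circumradius 3.5 (perimeter = 2·16·3.500·sin(180°/16) = 21.85 mm); Subtracting the remaining from the first: starting from the r=7.5 cylinder, the r=3.5 cylinder at (8.5, 10.5) misses the remaining region (no effect) — boundary = 46.82 mm. Overall, the cross-section is a single solid region. Total boundary length (outer) = 46.82 mm.

46.82 mm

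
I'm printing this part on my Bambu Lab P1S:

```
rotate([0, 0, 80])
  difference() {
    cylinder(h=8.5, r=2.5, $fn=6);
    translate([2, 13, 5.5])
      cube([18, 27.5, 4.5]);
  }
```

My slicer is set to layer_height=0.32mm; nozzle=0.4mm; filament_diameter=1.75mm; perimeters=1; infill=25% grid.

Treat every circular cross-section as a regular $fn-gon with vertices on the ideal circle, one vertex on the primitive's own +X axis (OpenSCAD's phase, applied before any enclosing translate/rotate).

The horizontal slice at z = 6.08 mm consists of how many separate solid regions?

At z = 6.08 mm: the cylinder: section is a regular 6-gon, circumradius r=2.5; the cube at (2, 13) (footprint 18×27.5) is included at this height; Subtracting the remaining from the first: starting from the r=2.5 cylinder, the 18×27.5 cube at (2, 13) misses the remaining region (no effect) — 1 connected region; (whole slice rotated 80° about Z — lengths, areas and connectivity unchanged). The result has 1 disconnected region.

1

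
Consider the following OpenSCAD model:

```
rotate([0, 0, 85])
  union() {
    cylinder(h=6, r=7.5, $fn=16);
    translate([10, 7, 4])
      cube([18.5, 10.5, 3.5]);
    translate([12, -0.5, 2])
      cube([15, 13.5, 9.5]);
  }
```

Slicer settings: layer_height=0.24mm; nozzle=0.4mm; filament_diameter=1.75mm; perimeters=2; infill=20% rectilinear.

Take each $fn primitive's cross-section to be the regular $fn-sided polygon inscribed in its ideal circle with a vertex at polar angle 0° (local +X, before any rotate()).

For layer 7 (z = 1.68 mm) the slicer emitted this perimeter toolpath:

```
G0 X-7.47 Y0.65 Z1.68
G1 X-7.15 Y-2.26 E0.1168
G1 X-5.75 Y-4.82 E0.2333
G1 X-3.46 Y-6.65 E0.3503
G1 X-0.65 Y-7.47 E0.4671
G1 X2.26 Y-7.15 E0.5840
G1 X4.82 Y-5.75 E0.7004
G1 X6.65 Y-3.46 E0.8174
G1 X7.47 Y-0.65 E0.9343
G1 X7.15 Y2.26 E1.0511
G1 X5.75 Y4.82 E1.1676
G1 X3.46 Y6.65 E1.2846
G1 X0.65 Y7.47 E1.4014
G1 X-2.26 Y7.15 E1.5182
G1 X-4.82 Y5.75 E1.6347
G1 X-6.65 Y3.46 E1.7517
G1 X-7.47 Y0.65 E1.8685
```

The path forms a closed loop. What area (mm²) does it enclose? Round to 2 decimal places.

172.16 mm²

Apply the shoelace formula to the sequence of (X, Y) vertices; enclosed area = 172.16 mm².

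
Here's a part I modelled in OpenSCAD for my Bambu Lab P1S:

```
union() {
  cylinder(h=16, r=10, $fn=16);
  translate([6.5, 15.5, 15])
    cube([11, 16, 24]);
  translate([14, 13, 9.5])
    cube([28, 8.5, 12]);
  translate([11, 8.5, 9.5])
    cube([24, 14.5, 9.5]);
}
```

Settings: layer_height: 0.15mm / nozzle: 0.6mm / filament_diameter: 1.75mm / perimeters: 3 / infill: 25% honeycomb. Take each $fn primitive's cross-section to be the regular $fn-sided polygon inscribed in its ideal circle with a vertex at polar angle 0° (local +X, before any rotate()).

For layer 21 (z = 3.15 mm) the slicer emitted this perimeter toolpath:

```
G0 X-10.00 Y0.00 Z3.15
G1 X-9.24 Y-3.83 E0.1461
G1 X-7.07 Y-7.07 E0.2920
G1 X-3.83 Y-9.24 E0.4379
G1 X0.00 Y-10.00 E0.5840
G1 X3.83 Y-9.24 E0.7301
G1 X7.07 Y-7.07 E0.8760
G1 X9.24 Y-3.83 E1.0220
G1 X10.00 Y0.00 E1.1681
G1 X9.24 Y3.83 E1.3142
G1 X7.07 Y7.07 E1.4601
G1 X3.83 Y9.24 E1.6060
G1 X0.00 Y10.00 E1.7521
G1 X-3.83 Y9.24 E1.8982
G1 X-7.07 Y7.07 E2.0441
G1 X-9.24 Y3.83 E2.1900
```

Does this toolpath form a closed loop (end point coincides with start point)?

Start point (G0): (-10.00, 0.00). End point (last G1): the path does not return to the start — open.

no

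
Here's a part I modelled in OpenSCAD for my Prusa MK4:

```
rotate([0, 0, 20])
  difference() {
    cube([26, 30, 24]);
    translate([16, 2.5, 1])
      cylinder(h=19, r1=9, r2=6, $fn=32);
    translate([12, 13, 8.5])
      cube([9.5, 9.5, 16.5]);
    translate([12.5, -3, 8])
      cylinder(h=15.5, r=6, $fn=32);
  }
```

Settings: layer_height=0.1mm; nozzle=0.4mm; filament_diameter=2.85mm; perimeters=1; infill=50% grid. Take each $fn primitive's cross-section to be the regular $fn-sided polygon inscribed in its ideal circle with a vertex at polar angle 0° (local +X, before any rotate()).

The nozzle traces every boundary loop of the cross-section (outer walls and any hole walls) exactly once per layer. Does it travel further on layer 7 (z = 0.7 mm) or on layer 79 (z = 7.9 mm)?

Layer 7 (z = 0.7): the cube (footprint 26×30) is included at this height (perimeter 112.00 mm); the cone at (16, 2.5) does not reach this height (z outside [1, 20]); the cube at (12, 13) is not intersected at this z (z outside [8.5, 25]); the cylinder at (12.5, -3) is absent (z outside [8, 23.5]); After the difference (first − rest): none of the subtracted shapes is present at this height, so the 26×30 cube is unchanged — boundary = 112.00 mm; (rotated 20° about Z; rotation is an isometry so areas/perimeters/island counts are preserved). So its perimeter = 112.00 mm. Layer 79 (z = 7.9): the cube (footprint 26×30) is included at this height (perimeter 112.00 mm); the cone at (16, 2.5) contributes a regular 32-gon of circumradius 7.911 (interpolated between r1=9 and r2=6 at t=0.363) (perimeter = 2·32·7.911·sin(180°/32) = 49.62 mm); the cube at (12, 13) does not reach this height (z outside [8.5, 25]); the cylinder at (12.5, -3) is absent (z outside [8, 23.5]); Taking the first minus the rest: starting from the 26×30 cube, the cone at (16, 2.5) partially overlaps it — only the 136.41 mm² overlap (of its 195.33 mm²) is removed, clipping the outline — boundary = 126.98 mm; (whole slice rotated 20° about Z — lengths, areas and connectivity unchanged). So its perimeter = 126.98 mm. Layer 79 is larger (126.98 vs 112.00 mm).

layer 79 (z = 7.9 mm)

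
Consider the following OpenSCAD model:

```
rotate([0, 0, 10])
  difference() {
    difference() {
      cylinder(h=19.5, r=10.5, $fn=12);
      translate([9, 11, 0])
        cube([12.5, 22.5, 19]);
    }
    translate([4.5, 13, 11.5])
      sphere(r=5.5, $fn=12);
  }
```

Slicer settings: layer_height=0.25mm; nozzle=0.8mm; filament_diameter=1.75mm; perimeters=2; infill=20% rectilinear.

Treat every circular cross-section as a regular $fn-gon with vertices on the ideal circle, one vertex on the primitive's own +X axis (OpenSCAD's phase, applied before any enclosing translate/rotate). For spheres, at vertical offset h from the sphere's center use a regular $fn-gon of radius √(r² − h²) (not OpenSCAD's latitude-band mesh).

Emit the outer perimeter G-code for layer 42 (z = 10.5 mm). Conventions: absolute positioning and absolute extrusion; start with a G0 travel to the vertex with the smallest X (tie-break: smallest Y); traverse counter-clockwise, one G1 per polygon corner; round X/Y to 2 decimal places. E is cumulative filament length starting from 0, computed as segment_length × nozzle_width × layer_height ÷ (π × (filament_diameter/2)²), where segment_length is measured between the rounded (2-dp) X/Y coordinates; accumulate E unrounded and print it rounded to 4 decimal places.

G0 X-10.34 Y-1.82 Z10.50
G1 X-8.04 Y-6.75 E0.4523
G1 X-3.59 Y-9.87 E0.9043
G1 X1.82 Y-10.34 E1.3558
G1 X6.75 Y-8.04 E1.8081
G1 X9.87 Y-3.59 E2.2600
G1 X10.34 Y1.82 E2.7116
G1 X8.04 Y6.75 E3.1639
G1 X4.78 Y9.03 E3.4947
G1 X3.11 Y8.26 E3.6476
G1 X0.32 Y8.50 E3.8805
G1 X-1.97 Y10.11 E4.1132
G1 X-2.03 Y10.24 E4.1251
G1 X-6.75 Y8.04 E4.5582
G1 X-9.87 Y3.59 E5.0101
G1 X-10.34 Y-1.82 E5.4616

At z = 10.5 mm: the cylinder: section is a regular 12-gon, circumradius r=10.5; the cube at (9, 11) is present — its section is the full 12.5×22.5 rectangle; Subtracting the remaining from the first: starting from the r=10.5 cylinder, the 12.5×22.5 cube at (9, 11) misses the remaining region (no effect) — 1 connected region; the r=5.5 sphere at (4.5, 13) contributes a regular 12-gon of circumradius √(5.5²−1²) = 5.408; Taking the first minus the rest: starting from the result so far, the r=5.5 sphere at (4.5, 13) partially overlaps it — only the 8.33 mm² overlap (of its 87.75 mm²) is removed, clipping the outline — 1 connected region; (whole slice rotated 10° about Z — lengths, areas and connectivity unchanged). The outline is a single polygon with 15 vertices. Extrusion per mm of travel: 0.8 × 0.25 / (π × 0.875²) = 0.083150. Accumulating E over each segment gives final E = 5.4616.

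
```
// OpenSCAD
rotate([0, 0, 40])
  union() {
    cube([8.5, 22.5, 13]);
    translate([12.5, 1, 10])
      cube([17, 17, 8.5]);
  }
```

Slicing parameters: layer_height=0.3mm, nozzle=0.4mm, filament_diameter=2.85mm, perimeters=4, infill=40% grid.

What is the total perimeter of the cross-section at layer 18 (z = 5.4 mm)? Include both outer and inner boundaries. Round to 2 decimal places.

At z = 5.4 mm: the 8.5×22.5 cube contributes its full rectangle (perimeter 62.00 mm); the cube at (12.5, 1) is absent (z outside [10, 18.5]); Combining (union): only the 8.5×22.5 cube is present, so the union is just that shape — boundary = 62.00 mm; (whole slice rotated 40° about Z — lengths, areas and connectivity unchanged). Overall, the cross-section is a single solid region. Total boundary length (outer) = 62.00 mm.

62.00 mm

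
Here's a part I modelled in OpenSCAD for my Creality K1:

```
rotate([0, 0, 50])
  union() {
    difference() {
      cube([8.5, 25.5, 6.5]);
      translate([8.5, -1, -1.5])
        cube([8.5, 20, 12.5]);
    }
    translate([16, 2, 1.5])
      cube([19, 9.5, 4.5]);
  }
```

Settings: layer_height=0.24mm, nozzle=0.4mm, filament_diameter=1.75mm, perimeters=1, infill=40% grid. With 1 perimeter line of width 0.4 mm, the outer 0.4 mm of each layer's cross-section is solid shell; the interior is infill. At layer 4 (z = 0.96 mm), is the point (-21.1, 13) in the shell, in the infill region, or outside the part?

outside

At z = 0.96 mm: the cube is present — its section is the full 8.5×25.5 rectangle; the cube at (8.5, -1) is present — its section is the full 8.5×20 rectangle; After the difference (first − rest): starting from the 8.5×25.5 cube, the 8.5×20 cube at (8.5, -1) misses the remaining region (no effect) — 1 connected region; the cube at (16, 2) does not reach this height (z outside [1.5, 6]); Merging all regions: only that combined region is present, so the union is just that shape — 1 connected region; (rotated 50° about Z; rotation is an isometry so areas/perimeters/island counts are preserved). Overall, the cross-section is a single solid region. Undo the 50° rotation: the query point maps to (-3.604, 24.520) in the un-rotated model frame. The nearest boundary edge runs (0.00, 0.00)→(0.00, 25.50); distance from the point to it = 3.60 mm. The point is not inside any of the regions above, so it lies outside the cross-section (3.60 mm from the nearest boundary).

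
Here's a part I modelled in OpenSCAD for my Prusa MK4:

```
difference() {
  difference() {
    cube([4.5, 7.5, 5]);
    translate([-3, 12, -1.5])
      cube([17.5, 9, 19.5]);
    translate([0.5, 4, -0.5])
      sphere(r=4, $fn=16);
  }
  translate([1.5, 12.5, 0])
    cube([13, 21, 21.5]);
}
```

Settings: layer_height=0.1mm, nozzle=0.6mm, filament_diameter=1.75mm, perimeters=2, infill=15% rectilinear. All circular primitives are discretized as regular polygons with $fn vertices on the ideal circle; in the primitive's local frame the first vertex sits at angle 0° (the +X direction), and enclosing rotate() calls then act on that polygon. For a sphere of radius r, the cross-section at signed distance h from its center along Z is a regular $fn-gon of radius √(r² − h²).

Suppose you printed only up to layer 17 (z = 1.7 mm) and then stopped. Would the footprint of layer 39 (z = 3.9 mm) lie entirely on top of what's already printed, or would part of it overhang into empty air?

part overhangs

Compare the two slices. At z = 1.7: the cube (footprint 4.5×7.5) is included at this height (area 33.75 mm²); the cube at (-3, 12) (footprint 17.5×9) is included at this height (area 157.50 mm²); the sphere at (0.5, 4): section is a regular 16-gon, circumradius = √(r²−h²) = √(4²−2.2²) = 3.341 (area = (16/2)·3.341²·sin(360°/16) = 34.17 mm²); After the difference (first − rest): starting from the 4.5×7.5 cube (33.75 mm²), the 17.5×9 cube at (-3, 12) misses the remaining region (no effect); the r=4 sphere at (0.5, 4) partially overlaps it — only the 20.37 mm² overlap (of its 34.17 mm²) is removed, clipping the outline — area = 13.38 mm²; the cube at (1.5, 12.5) (footprint 13×21) is included at this height (area 273.00 mm²); Subtracting the remaining from the first: starting from that combined region (13.38 mm²), the 13×21 cube at (1.5, 12.5) misses the remaining region (no effect) — area = 13.38 mm². At z = 3.9: the cube is present — its section is the full 4.5×7.5 rectangle (area 33.75 mm²); the 17.5×9 cube at (-3, 12) contributes its full rectangle (area 157.50 mm²); the sphere at (0.5, 4) does not reach this height (|z−center|=4.400 > r=4); After the difference (first − rest): starting from the 4.5×7.5 cube (33.75 mm²), the 17.5×9 cube at (-3, 12) misses the remaining region (no effect) — area = 33.75 mm²; the 13×21 cube at (1.5, 12.5) contributes its full rectangle (area 273.00 mm²); Taking the first minus the rest: starting from the result so far (33.75 mm²), the 13×21 cube at (1.5, 12.5) misses the remaining region (no effect) — area = 33.75 mm². Checking containment: at z = 3.9 the cross-section extends beyond the z = 1.7 cross-section by about 20.37 mm².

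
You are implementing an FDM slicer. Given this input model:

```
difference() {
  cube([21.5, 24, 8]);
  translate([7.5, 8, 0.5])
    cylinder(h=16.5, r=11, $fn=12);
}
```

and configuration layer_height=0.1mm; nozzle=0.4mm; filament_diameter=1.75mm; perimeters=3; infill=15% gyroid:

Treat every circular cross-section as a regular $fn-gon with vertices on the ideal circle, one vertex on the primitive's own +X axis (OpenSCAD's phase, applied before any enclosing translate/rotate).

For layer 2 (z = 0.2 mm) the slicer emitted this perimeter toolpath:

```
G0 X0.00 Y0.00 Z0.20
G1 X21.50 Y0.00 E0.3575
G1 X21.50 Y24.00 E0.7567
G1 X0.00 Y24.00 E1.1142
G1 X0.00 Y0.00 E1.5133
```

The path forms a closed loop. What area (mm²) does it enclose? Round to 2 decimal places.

Apply the shoelace formula to the sequence of (X, Y) vertices; enclosed area = 516.00 mm².

516.00 mm²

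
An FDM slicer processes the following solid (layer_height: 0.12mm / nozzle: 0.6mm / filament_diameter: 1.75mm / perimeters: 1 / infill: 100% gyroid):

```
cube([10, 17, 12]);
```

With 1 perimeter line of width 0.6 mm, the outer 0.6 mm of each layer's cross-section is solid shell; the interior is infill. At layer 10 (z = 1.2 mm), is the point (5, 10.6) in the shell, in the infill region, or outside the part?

infill

At z = 1.2 mm: the 10×17 cube contributes its full rectangle. Overall, the cross-section is a single solid region. The nearest boundary edge runs (10.00, 0.00)→(10.00, 17.00); distance from the point to it = 5.00 mm. The point is inside the cross-section and 5.00 mm from the nearest boundary — more than the 0.6 mm shell width (1 × 0.6), so it's in the infill interior.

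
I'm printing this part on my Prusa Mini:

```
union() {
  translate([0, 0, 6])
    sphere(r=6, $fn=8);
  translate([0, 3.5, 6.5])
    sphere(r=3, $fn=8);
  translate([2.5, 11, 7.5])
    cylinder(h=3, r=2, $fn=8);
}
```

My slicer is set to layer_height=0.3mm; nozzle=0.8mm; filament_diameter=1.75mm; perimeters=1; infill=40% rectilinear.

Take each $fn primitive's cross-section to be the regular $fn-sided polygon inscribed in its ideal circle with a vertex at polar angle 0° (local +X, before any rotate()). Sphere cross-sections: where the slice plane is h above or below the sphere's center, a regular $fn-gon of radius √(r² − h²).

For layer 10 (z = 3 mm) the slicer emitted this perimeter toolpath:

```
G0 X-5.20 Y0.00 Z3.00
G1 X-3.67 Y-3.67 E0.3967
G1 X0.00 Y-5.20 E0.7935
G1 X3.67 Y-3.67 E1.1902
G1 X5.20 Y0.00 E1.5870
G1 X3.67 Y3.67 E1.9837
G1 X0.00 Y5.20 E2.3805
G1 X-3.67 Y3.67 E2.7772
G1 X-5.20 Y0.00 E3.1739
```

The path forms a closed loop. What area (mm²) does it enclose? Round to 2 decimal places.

76.34 mm²

Apply the shoelace formula to the sequence of (X, Y) vertices; enclosed area = 76.34 mm².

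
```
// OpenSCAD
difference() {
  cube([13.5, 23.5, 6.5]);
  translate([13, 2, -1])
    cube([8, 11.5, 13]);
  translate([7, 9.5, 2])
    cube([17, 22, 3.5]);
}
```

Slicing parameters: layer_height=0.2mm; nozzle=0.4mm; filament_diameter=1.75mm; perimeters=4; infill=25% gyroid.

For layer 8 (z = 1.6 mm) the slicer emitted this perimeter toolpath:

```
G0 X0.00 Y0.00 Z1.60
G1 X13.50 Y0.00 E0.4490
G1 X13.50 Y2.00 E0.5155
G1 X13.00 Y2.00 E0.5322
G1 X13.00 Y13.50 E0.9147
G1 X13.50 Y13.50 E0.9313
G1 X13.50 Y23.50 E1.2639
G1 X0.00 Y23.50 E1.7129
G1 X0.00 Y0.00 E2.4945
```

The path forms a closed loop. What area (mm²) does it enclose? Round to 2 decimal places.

Apply the shoelace formula to the sequence of (X, Y) vertices; enclosed area = 311.50 mm².

311.50 mm²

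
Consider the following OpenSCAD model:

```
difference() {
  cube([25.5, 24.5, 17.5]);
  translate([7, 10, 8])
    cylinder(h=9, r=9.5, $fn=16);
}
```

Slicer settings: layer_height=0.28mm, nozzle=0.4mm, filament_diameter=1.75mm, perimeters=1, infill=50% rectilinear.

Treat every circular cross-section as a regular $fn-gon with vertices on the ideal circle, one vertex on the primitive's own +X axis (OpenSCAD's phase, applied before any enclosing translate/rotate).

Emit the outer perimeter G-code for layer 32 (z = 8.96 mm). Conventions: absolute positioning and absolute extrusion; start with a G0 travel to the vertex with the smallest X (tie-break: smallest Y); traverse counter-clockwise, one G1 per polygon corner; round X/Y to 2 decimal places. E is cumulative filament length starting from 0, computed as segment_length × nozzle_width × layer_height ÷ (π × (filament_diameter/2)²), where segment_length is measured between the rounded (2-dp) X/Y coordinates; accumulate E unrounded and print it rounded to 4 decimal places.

G0 X0.00 Y0.00 Z8.96
G1 X25.50 Y0.00 E1.1874
G1 X25.50 Y24.50 E2.3282
G1 X0.00 Y24.50 E3.5156
G1 X0.00 Y16.29 E3.8979
G1 X0.28 Y16.72 E3.9218
G1 X3.36 Y18.78 E4.0943
G1 X7.00 Y19.50 E4.2671
G1 X10.64 Y18.78 E4.4399
G1 X13.72 Y16.72 E4.6124
G1 X15.78 Y13.64 E4.7850
G1 X16.50 Y10.00 E4.9577
G1 X15.78 Y6.36 E5.1305
G1 X13.72 Y3.28 E5.3030
G1 X10.64 Y1.22 E5.4756
G1 X7.00 Y0.50 E5.6484
G1 X3.36 Y1.22 E5.8211
G1 X0.28 Y3.28 E5.9937
G1 X0.00 Y3.71 E6.0176
G1 X0.00 Y0.00 E6.1903

At z = 8.96 mm: the cube (footprint 25.5×24.5) is included at this height; the r=9.5 cylinder at (7, 10) gives a regular 16-gon of circumradius 9.5 (constant along its height); Subtracting the remaining from the first: starting from the 25.5×24.5 cube, the r=9.5 cylinder at (7, 10) partially overlaps it — only the 256.02 mm² overlap (of its 276.30 mm²) is removed, clipping the outline — 1 connected region. The outline is a single polygon with 19 vertices. Extrusion per mm of travel: 0.4 × 0.28 / (π × 0.875²) = 0.046564. Accumulating E over each segment gives final E = 6.1903.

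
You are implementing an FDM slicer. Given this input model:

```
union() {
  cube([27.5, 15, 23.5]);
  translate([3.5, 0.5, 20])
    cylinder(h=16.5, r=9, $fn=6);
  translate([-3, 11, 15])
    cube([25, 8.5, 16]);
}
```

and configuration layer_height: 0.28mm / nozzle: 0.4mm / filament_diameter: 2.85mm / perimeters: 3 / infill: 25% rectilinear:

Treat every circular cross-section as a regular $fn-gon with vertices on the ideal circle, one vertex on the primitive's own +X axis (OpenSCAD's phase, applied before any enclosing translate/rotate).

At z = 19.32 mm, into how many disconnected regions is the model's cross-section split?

At z = 19.32 mm: the cube is present — its section is the full 27.5×15 rectangle; the cylinder at (3.5, 0.5) does not reach this height (z outside [20, 36.5]); the cube at (-3, 11) is present — its section is the full 25×8.5 rectangle; Taking the union: the regions partially overlap (shared area 88.00 mm²), so overlapping operands fuse into one piece — 1 connected region. The result has 1 disconnected region.

1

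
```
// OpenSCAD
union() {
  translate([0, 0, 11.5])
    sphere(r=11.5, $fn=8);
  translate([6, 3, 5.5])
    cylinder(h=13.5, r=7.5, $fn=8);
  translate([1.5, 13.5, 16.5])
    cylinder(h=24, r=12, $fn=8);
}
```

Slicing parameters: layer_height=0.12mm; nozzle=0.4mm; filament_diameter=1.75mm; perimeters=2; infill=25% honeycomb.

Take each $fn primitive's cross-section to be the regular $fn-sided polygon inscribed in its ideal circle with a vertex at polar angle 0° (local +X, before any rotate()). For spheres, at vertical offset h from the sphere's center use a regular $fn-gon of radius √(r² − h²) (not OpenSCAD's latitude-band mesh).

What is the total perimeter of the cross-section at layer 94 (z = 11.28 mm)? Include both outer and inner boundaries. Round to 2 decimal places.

At z = 11.28 mm: the r=11.5 sphere slices to a regular 8-gon of circumradius 11.498 (√(r²−h²) with h=0.22 from center) (perimeter = 2·8·11.498·sin(180°/8) = 70.40 mm); the cylinder at (6, 3): section is a regular 8-gon, circumradius r=7.5 (perimeter = 2·8·7.500·sin(180°/8) = 45.92 mm); the cylinder at (1.5, 13.5) is not intersected at this z (z outside [16.5, 40.5]); Combining (union): the regions partially overlap (shared area 127.41 mm²), so the edge portions inside another operand are dropped and the merged outline is re-measured after clipping — boundary = 74.60 mm. Overall, the cross-section is a single solid region. Total boundary length (outer) = 74.60 mm.

74.60 mm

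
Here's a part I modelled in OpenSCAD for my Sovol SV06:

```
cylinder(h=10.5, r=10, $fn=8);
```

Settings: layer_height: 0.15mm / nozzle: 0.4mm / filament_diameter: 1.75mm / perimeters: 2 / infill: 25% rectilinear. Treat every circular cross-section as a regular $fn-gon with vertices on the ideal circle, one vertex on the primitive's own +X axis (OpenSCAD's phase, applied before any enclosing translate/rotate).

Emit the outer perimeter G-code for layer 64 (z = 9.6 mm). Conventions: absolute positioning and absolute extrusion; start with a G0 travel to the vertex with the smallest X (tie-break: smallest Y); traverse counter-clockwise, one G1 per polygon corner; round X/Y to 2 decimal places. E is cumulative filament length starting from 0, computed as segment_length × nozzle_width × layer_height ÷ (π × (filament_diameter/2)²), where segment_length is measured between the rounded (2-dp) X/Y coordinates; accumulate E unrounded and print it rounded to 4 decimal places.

G0 X-10.00 Y0.00 Z9.60
G1 X-7.07 Y-7.07 E0.1909
G1 X0.00 Y-10.00 E0.3818
G1 X7.07 Y-7.07 E0.5727
G1 X10.00 Y0.00 E0.7636
G1 X7.07 Y7.07 E0.9545
G1 X0.00 Y10.00 E1.1454
G1 X-7.07 Y7.07 E1.3363
G1 X-10.00 Y0.00 E1.5273

At z = 9.6 mm: the r=10 cylinder contributes a regular 8-gon of circumradius 10. The outline is a single polygon with 8 vertices. Extrusion per mm of travel: 0.4 × 0.15 / (π × 0.875²) = 0.024945. Accumulating E over each segment gives final E = 1.5273.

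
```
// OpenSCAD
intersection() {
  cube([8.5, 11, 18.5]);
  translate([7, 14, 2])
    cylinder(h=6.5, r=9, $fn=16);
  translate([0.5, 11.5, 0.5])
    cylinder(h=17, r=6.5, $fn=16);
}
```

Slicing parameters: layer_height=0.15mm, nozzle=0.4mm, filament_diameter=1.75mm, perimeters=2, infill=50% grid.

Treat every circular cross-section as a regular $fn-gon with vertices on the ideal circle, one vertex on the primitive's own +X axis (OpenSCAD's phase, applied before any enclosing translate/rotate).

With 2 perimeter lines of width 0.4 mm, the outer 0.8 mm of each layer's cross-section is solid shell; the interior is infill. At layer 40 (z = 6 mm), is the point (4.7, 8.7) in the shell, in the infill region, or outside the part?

infill

At z = 6 mm: the 8.5×11 cube contributes its full rectangle; the cylinder at (7, 14): section is a regular 16-gon, circumradius r=9; the cylinder at (0.5, 11.5): section is a regular 16-gon, circumradius r=6.5; Keeping only the common overlap: the r=9 cylinder at (7, 14) partially overlaps the 8.5×11 cube; clipping to the common part keeps 42.77 mm²; the r=6.5 cylinder at (0.5, 11.5) partially overlaps the running intersection; clipping to the common part keeps 26.27 mm² — 1 connected region. Overall, the cross-section is a single solid region. The nearest boundary edge runs (6.51, 9.01)→(5.10, 6.90); distance from the point to it = 1.33 mm. The point is inside the cross-section and 1.33 mm from the nearest boundary — more than the 0.8 mm shell width (2 × 0.4), so it's in the infill interior.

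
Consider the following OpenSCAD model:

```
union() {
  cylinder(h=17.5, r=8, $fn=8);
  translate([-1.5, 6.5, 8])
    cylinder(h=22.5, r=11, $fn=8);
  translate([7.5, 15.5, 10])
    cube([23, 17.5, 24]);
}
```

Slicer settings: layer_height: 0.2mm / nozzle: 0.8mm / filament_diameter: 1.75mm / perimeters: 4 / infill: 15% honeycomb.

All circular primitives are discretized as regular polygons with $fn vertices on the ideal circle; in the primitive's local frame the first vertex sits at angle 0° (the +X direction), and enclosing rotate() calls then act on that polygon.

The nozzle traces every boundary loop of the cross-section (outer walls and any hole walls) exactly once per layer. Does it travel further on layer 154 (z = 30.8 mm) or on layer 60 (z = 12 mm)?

layer 60 (z = 12 mm)

Layer 154 (z = 30.8): the cylinder does not reach this height (z outside [0, 17.5]); the cylinder at (-1.5, 6.5) does not reach this height (z outside [8, 30.5]); the cube at (7.5, 15.5) is present — its section is the full 23×17.5 rectangle (perimeter 81.00 mm); Taking the union: only the 23×17.5 cube at (7.5, 15.5) is present, so the union is just that shape — boundary = 81.00 mm. So its perimeter = 81.00 mm. Layer 60 (z = 12): the cylinder: section is a regular 8-gon, circumradius r=8 (perimeter = 2·8·8.000·sin(180°/8) = 48.98 mm); the r=11 cylinder at (-1.5, 6.5) gives a regular 8-gon of circumradius 11 (constant along its height) (perimeter = 2·8·11.000·sin(180°/8) = 67.35 mm); the cube at (7.5, 15.5) (footprint 23×17.5) is included at this height (perimeter 81.00 mm); Merging all regions: the regions partially overlap (shared area 132.14 mm²), so the edge portions inside another operand are dropped and the merged outline is re-measured after clipping — boundary = 154.62 mm. So its perimeter = 154.62 mm. Layer 60 is larger (154.62 vs 81.00 mm).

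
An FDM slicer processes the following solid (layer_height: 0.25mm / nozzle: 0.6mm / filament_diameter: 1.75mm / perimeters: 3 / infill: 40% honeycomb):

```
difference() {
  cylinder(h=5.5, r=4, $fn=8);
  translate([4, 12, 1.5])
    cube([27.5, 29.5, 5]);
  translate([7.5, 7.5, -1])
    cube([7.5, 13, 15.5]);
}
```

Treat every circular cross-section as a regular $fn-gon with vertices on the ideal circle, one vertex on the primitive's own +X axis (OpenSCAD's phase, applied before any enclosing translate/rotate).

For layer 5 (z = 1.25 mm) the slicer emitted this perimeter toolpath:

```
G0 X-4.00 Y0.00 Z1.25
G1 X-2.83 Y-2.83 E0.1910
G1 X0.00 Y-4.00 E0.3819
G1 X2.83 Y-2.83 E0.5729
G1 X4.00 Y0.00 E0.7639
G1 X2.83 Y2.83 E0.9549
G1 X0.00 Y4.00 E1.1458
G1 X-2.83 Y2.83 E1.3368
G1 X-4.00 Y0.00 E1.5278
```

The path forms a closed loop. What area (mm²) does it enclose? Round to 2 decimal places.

45.28 mm²

Apply the shoelace formula to the sequence of (X, Y) vertices; enclosed area = 45.28 mm².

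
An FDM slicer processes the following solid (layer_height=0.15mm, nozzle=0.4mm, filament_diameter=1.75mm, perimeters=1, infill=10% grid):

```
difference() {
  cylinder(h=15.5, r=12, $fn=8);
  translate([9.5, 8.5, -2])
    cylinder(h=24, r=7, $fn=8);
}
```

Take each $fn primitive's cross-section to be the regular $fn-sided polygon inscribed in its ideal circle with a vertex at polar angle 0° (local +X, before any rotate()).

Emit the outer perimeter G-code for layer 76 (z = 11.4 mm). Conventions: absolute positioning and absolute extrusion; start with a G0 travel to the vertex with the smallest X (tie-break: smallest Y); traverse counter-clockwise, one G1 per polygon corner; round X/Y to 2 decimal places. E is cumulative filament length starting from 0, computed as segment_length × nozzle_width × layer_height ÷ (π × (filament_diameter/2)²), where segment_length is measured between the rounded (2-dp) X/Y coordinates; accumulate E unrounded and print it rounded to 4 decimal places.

G0 X-12.00 Y0.00 Z11.40
G1 X-8.49 Y-8.49 E0.2292
G1 X0.00 Y-12.00 E0.4583
G1 X8.49 Y-8.49 E0.6875
G1 X12.00 Y0.00 E0.9167
G1 X11.10 Y2.16 E0.9750
G1 X9.50 Y1.50 E1.0182
G1 X4.55 Y3.55 E1.1519
G1 X2.50 Y8.50 E1.2855
G1 X3.37 Y10.60 E1.3422
G1 X0.00 Y12.00 E1.4333
G1 X-8.49 Y8.49 E1.6624
G1 X-12.00 Y0.00 E1.8916

At z = 11.4 mm: the r=12 cylinder contributes a regular 8-gon of circumradius 12; the r=7 cylinder at (9.5, 8.5) gives a regular 8-gon of circumradius 7 (constant along its height); After the difference (first − rest): starting from the r=12 cylinder, the r=7 cylinder at (9.5, 8.5) partially overlaps it — only the 43.28 mm² overlap (of its 138.59 mm²) is removed, clipping the outline — 1 connected region. The outline is a single polygon with 12 vertices. Extrusion per mm of travel: 0.4 × 0.15 / (π × 0.875²) = 0.024945. Accumulating E over each segment gives final E = 1.8916.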